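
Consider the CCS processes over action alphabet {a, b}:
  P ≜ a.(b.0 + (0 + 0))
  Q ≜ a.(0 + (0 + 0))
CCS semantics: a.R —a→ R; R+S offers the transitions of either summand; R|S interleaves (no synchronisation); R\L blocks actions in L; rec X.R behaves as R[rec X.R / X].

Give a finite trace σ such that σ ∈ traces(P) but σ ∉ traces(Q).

P's transition system — 3 states:
  p0 = a.(b.0 + (0 + 0)) has moves --a--▸ p1
  p1 = b.0 + (0 + 0) has moves --b--▸ p2
  p2 = 0 has moves ∅
Q's transition system — 2 states:
  q0 = a.(0 + (0 + 0)) has moves --a--▸ q1
  q1 = 0 + (0 + 0) has moves ∅
Trace ⟨ab⟩ through P, begin at {p0}:
  [1] a ⇒ {p1}
  [2] b ⇒ {p2}
  — P admits the full trace.
Trace ⟨ab⟩ through Q, begin at {q0}:
  [1] a ⇒ {q1}
  [2] b ⇒ ∅  — Q cannot continue

ab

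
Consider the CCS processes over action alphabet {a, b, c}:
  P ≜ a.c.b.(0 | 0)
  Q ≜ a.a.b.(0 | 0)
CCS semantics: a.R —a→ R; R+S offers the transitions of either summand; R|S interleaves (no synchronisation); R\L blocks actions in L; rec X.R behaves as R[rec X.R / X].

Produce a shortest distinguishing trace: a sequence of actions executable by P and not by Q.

Reachable graph of P (4 states):
  m0 = a.c.b.(0 | 0) | —a→ m1
  m1 = c.b.(0 | 0) | —c→ m2
  m2 = b.(0 | 0) | —b→ m3
  m3 = 0 | 0 | (no moves)
Reachable graph of Q (4 states):
  n0 = a.a.b.(0 | 0) | —a→ n1
  n1 = a.b.(0 | 0) | —a→ n2
  n2 = b.(0 | 0) | —b→ n3
  n3 = 0 | 0 | (no moves)
Executing ac from P (initial set {m0}):
  [1] a ⇒ {m1}
  [2] c ⇒ {m2}
  P completes σ.
Executing ac from Q (initial set {n0}):
  [1] a ⇒ {n1}
  [2] c ⇒ ∅  — Q cannot continue

ac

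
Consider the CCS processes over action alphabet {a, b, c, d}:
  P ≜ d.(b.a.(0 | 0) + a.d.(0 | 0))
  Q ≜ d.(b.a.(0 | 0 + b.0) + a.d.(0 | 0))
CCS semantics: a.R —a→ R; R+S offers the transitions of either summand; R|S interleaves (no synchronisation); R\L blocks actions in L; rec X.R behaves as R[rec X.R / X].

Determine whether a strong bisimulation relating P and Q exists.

P's transition system — 5 states:
  m0 = d.(b.a.(0 | 0) + a.d.(0 | 0)) has moves ··d··> m1
  m1 = b.a.(0 | 0) + a.d.(0 | 0) has moves ··a··> m2, ··b··> m3
  m2 = d.(0 | 0) has moves ··d··> m4
  m3 = a.(0 | 0) has moves ··a··> m4
  m4 = 0 | 0 has moves deadlocked
Q's transition system — 7 states:
  n0 = d.(b.a.(0 | 0 + b.0) + a.d.(0 | 0)) has moves ··d··> n1
  n1 = b.a.(0 | 0 + b.0) + a.d.(0 | 0) has moves ··a··> n2, ··b··> n3
  n2 = d.(0 | 0) has moves ··d··> n4
  n3 = a.(0 | 0 + b.0) has moves ··a··> n5
  n4 = 0 | 0 has moves deadlocked
  n5 = 0 | 0 + b.0 has moves ··b··> n6
  n6 = 0 has moves deadlocked
Coarsest stable partition (strong bisimilarity classes):
  B0 = {m0}
  B1 = {m1}
  B2 = {m2, n2}
  B3 = {m4, n4, n6}
  B4 = {m3}
  B5 = {n0}
  B6 = {n1}
  B7 = {n3}
  B8 = {n5}
m0 ∈ B0, n0 ∈ B5 → different blocks

NO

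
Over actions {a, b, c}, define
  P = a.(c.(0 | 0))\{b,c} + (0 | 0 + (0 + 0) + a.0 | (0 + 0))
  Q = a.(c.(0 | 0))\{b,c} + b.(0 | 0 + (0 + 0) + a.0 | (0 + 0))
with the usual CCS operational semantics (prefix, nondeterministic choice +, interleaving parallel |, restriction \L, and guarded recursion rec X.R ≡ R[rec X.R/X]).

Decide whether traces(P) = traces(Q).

Reachable graph of P (3 states):
  m0 = a.(c.(0 | 0))\{b,c} + (0 | 0 + (0 + 0) + a.0 | (0 + 0)) ⊢ =a=> m1, =a=> m2
  m1 = (c.(0 | 0))\{b,c} ⊢ ∅
  m2 = 0 | (0 + 0) ⊢ ∅
Reachable graph of Q (4 states):
  n0 = a.(c.(0 | 0))\{b,c} + b.(0 | 0 + (0 + 0) + a.0 | (0 + 0)) ⊢ =a=> n1, =b=> n2
  n1 = (c.(0 | 0))\{b,c} ⊢ ∅
  n2 = 0 | 0 + (0 + 0) + a.0 | (0 + 0) ⊢ =a=> n3
  n3 = 0 | (0 + 0) ⊢ ∅
Run σ = ⟨b⟩ on Q: start {n0}
  [1] b ⇒ {n2}
  Q completes σ.
Run σ = ⟨b⟩ on P: start {m0}
  [1] b ⇒ ∅ (P stuck)

traces(P) ≠ traces(Q) — witness ⟨b⟩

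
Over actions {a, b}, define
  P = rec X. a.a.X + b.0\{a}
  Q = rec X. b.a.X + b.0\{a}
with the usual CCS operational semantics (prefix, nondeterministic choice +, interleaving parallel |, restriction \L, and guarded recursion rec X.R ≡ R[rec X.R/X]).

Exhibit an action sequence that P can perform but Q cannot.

a

Reachable graph of P (3 states):
  u0 = rec X. a.a.X + b.0\{a} has moves -a-> u1, -b-> u2
  u1 = a.(rec X. a.a.X + b.0\{a}) has moves -a-> u0
  u2 = 0\{a} has moves deadlocked
Reachable graph of Q (3 states):
  v0 = rec X. b.a.X + b.0\{a} has moves -b-> v1, -b-> v2
  v1 = 0\{a} has moves deadlocked
  v2 = a.(rec X. b.a.X + b.0\{a}) has moves -a-> v0
Trace ⟨a⟩ through P, begin at {u0}:
  [1] a ⇒ {u1}
  — P admits the full trace.
Trace ⟨a⟩ through Q, begin at {v0}:
  [1] a ⇒ ∅ (Q stuck)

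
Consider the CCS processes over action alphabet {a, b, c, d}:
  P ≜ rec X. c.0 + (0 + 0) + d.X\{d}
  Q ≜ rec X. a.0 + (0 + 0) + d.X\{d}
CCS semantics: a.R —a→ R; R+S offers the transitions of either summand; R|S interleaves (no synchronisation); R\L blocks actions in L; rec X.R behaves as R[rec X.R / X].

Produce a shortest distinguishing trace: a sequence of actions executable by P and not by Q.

Reachable graph of P (4 states):
  s0 = rec X. c.0 + (0 + 0) + d.X\{d} → -c-> s1, -d-> s2
  s1 = 0 → (no moves)
  s2 = (rec X. c.0 + (0 + 0) + d.X\{d})\{d} → -c-> s3
  s3 = 0\{d} → (no moves)
Reachable graph of Q (4 states):
  t0 = rec X. a.0 + (0 + 0) + d.X\{d} → -a-> t1, -d-> t2
  t1 = 0 → (no moves)
  t2 = (rec X. a.0 + (0 + 0) + d.X\{d})\{d} → -a-> t3
  t3 = 0\{d} → (no moves)
Run σ = ⟨c⟩ on P: start {s0}
  after c @ step 1: {s1}
  — P admits the full trace.
Run σ = ⟨c⟩ on Q: start {t0}
  after c @ step 1: ∅ (Q stuck)

c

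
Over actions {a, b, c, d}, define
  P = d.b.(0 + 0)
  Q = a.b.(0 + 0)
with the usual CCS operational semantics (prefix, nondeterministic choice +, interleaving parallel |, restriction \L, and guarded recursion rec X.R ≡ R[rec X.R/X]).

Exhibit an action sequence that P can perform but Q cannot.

LTS(P): 3 reachable states
  m0 = d.b.(0 + 0) :: -d-> m1
  m1 = b.(0 + 0) :: -b-> m2
  m2 = 0 + 0 :: ∅
LTS(Q): 3 reachable states
  n0 = a.b.(0 + 0) :: -a-> n1
  n1 = b.(0 + 0) :: -b-> n2
  n2 = 0 + 0 :: ∅
Trace ⟨d⟩ through P, begin at {m0}:
  [1] d ⇒ {m1}
  — P admits the full trace.
Trace ⟨d⟩ through Q, begin at {n0}:
  [1] d ⇒ no successor for Q

d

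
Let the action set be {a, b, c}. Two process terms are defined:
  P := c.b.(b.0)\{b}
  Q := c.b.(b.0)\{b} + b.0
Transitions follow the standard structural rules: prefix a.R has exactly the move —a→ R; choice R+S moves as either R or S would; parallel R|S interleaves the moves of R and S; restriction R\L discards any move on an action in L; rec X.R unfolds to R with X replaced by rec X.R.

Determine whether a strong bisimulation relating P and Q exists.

NO

P's transition system — 3 states:
  p0 = c.b.(b.0)\{b} | -c-> p1
  p1 = b.(b.0)\{b} | -b-> p2
  p2 = (b.0)\{b} | ∅
Q's transition system — 4 states:
  q0 = c.b.(b.0)\{b} + b.0 | -b-> q1, -c-> q2
  q1 = 0 | ∅
  q2 = b.(b.0)\{b} | -b-> q3
  q3 = (b.0)\{b} | ∅
Partition-refinement fixed point:
  B0 = {p0}
  B1 = {p1, q2}
  B2 = {p2, q1, q3}
  B3 = {q0}
p0 ∈ B0, q0 ∈ B3 → different blocks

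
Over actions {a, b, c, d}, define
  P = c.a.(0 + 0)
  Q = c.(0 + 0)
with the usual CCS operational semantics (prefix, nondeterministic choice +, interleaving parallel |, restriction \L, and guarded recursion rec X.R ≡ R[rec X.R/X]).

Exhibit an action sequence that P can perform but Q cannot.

Reachable graph of P (3 states):
  u0 = c.a.(0 + 0) ⊢ =c=> u1
  u1 = a.(0 + 0) ⊢ =a=> u2
  u2 = 0 + 0 ⊢ ·
Reachable graph of Q (2 states):
  v0 = c.(0 + 0) ⊢ =c=> v1
  v1 = 0 + 0 ⊢ ·
Trace ⟨ca⟩ through P, begin at {u0}:
  step 1 (c): {u1}
  step 2 (a): {u2}
  — P admits the full trace.
Trace ⟨ca⟩ through Q, begin at {v0}:
  step 1 (c): {v1}
  step 2 (a): ∅ (Q stuck)

ca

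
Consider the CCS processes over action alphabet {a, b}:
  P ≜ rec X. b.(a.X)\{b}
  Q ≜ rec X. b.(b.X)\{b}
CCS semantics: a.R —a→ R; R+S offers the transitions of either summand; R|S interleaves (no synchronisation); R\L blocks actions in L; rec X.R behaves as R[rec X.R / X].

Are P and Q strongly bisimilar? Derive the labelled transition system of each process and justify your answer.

not bisimilar

Reachable graph of P (3 states):
  s0 = rec X. b.(a.X)\{b} → =b=> s1
  s1 = (a.(rec X. b.(a.X)\{b}))\{b} → =a=> s2
  s2 = (rec X. b.(a.X)\{b})\{b} → ∅
Reachable graph of Q (2 states):
  t0 = rec X. b.(b.X)\{b} → =b=> t1
  t1 = (b.(rec X. b.(b.X)\{b}))\{b} → ∅
Bisimilarity quotient blocks:
  B0 = {s0}
  B1 = {s1}
  B2 = {s2, t1}
  B3 = {t0}
s0 ∈ B0, t0 ∈ B3 → different blocks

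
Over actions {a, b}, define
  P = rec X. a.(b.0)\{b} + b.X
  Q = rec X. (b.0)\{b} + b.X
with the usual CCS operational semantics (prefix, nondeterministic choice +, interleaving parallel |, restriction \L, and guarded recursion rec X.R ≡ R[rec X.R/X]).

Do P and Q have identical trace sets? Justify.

NO — witness ⟨a⟩

LTS(P): 2 reachable states
  m0 = rec X. a.(b.0)\{b} + b.X has moves --a--▸ m1, --b--▸ m0
  m1 = (b.0)\{b} has moves stopped
LTS(Q): 1 reachable states
  n0 = rec X. (b.0)\{b} + b.X has moves --b--▸ n0
Executing a from P (initial set {m0}):
  after a @ step 1: {m1}
  ✓ P
Executing a from Q (initial set {n0}):
  after a @ step 1: ∅  — Q cannot continue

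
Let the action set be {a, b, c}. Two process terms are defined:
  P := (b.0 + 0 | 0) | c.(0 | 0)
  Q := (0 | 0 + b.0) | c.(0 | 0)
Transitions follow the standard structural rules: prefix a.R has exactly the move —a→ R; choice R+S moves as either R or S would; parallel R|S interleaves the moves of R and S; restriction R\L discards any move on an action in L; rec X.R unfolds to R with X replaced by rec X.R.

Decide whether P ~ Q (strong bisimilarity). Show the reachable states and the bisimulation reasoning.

bisimilar

LTS(P): 4 reachable states
  m0 = (b.0 + 0 | 0) | c.(0 | 0) has moves --b--▸ m1, --c--▸ m2
  m1 = 0 | c.(0 | 0) has moves --c--▸ m3
  m2 = (b.0 + 0 | 0) | (0 | 0) has moves --b--▸ m3
  m3 = 0 | (0 | 0) has moves stopped
LTS(Q): 4 reachable states
  n0 = (0 | 0 + b.0) | c.(0 | 0) has moves --b--▸ n1, --c--▸ n2
  n1 = 0 | c.(0 | 0) has moves --c--▸ n3
  n2 = (0 | 0 + b.0) | (0 | 0) has moves --b--▸ n3
  n3 = 0 | (0 | 0) has moves stopped
Partition-refinement fixed point:
  B0 = {m0, n0}
  B1 = {m1, n1}
  B2 = {m3, n3}
  B3 = {m2, n2}
m0 ∈ B0, n0 ∈ B0 → same block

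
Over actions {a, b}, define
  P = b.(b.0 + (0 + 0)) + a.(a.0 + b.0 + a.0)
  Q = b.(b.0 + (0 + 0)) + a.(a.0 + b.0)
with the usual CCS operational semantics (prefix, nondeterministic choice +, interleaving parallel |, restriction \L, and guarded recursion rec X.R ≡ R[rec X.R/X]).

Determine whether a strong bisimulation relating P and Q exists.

P's transition system — 4 states:
  p0 = b.(b.0 + (0 + 0)) + a.(a.0 + b.0 + a.0) ⊢ --a--▸ p1, --b--▸ p2
  p1 = a.0 + b.0 + a.0 ⊢ --a--▸ p3, --b--▸ p3
  p2 = b.0 + (0 + 0) ⊢ --b--▸ p3
  p3 = 0 ⊢ deadlocked
Q's transition system — 4 states:
  q0 = b.(b.0 + (0 + 0)) + a.(a.0 + b.0) ⊢ --a--▸ q1, --b--▸ q2
  q1 = a.0 + b.0 ⊢ --a--▸ q3, --b--▸ q3
  q2 = b.0 + (0 + 0) ⊢ --b--▸ q3
  q3 = 0 ⊢ deadlocked
Bisimilarity quotient blocks:
  B0 = {p0, q0}
  B1 = {p1, q1}
  B2 = {p3, q3}
  B3 = {p2, q2}
p0 ∈ B0, q0 ∈ B0 → same block

YES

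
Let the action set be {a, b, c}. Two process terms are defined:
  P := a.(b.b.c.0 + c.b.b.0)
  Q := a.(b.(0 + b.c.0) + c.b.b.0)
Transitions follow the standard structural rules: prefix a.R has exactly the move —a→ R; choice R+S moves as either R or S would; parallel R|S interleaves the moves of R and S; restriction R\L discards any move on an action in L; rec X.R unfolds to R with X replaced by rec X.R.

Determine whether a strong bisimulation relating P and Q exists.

P's transition system — 7 states:
  u0 = a.(b.b.c.0 + c.b.b.0) ⊢ -a-> u1
  u1 = b.b.c.0 + c.b.b.0 ⊢ -b-> u2, -c-> u3
  u2 = b.c.0 ⊢ -b-> u4
  u3 = b.b.0 ⊢ -b-> u5
  u4 = c.0 ⊢ -c-> u6
  u5 = b.0 ⊢ -b-> u6
  u6 = 0 ⊢ deadlocked
Q's transition system — 7 states:
  v0 = a.(b.(0 + b.c.0) + c.b.b.0) ⊢ -a-> v1
  v1 = b.(0 + b.c.0) + c.b.b.0 ⊢ -b-> v2, -c-> v3
  v2 = 0 + b.c.0 ⊢ -b-> v4
  v3 = b.b.0 ⊢ -b-> v5
  v4 = c.0 ⊢ -c-> v6
  v5 = b.0 ⊢ -b-> v6
  v6 = 0 ⊢ deadlocked
Partition-refinement fixed point:
  B0 = {u0, v0}
  B1 = {u1, v1}
  B2 = {u3, v3}
  B3 = {u5, v5}
  B4 = {u6, v6}
  B5 = {u2, v2}
  B6 = {u4, v4}
u0 ∈ B0, v0 ∈ B0 → same block

YES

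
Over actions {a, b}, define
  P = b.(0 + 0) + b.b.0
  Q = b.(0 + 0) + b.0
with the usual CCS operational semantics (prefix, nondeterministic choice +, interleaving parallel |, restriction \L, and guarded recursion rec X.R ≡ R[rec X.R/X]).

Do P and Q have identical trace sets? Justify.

P's transition system — 4 states:
  s0 = b.(0 + 0) + b.b.0 has moves -b-> s1, -b-> s2
  s1 = 0 + 0 has moves (no moves)
  s2 = b.0 has moves -b-> s3
  s3 = 0 has moves (no moves)
Q's transition system — 3 states:
  t0 = b.(0 + 0) + b.0 has moves -b-> t1, -b-> t2
  t1 = 0 has moves (no moves)
  t2 = 0 + 0 has moves (no moves)
Trace ⟨bb⟩ through P, begin at {s0}:
  step 1 (b): {s1, s2}
  step 2 (b): {s3}
  ✓ P
Trace ⟨bb⟩ through Q, begin at {t0}:
  step 1 (b): {t1, t2}
  step 2 (b): ∅  — Q cannot continue

NO — witness ⟨bb⟩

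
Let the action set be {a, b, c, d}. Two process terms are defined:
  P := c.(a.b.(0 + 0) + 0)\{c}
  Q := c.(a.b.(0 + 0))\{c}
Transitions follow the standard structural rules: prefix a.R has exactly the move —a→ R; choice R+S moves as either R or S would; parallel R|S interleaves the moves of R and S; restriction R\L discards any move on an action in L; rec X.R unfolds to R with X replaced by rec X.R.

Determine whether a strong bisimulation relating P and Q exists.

Reachable graph of P (4 states):
  m0 = c.(a.b.(0 + 0) + 0)\{c} has moves ··c··> m1
  m1 = (a.b.(0 + 0) + 0)\{c} has moves ··a··> m2
  m2 = (b.(0 + 0))\{c} has moves ··b··> m3
  m3 = (0 + 0)\{c} has moves deadlocked
Reachable graph of Q (4 states):
  n0 = c.(a.b.(0 + 0))\{c} has moves ··c··> n1
  n1 = (a.b.(0 + 0))\{c} has moves ··a··> n2
  n2 = (b.(0 + 0))\{c} has moves ··b··> n3
  n3 = (0 + 0)\{c} has moves deadlocked
Bisimilarity quotient blocks:
  B0 = {m0, n0}
  B1 = {m1, n1}
  B2 = {m2, n2}
  B3 = {m3, n3}
m0 ∈ B0, n0 ∈ B0 → same block

YES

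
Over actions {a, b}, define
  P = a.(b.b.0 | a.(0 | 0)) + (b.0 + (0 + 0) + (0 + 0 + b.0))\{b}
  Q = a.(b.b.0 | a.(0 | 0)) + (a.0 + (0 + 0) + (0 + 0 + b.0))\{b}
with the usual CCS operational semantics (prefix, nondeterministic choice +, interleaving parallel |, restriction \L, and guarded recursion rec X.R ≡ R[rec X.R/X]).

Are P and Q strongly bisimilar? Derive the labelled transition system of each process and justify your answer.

P ≁ Q

LTS(P): 7 reachable states
  u0 = a.(b.b.0 | a.(0 | 0)) + (b.0 + (0 + 0) + (0 + 0 + b.0))\{b} → ··a··> u1
  u1 = b.b.0 | a.(0 | 0) → ··a··> u2, ··b··> u3
  u2 = b.b.0 | (0 | 0) → ··b··> u4
  u3 = b.0 | a.(0 | 0) → ··a··> u4, ··b··> u5
  u4 = b.0 | (0 | 0) → ··b··> u6
  u5 = 0 | a.(0 | 0) → ··a··> u6
  u6 = 0 | (0 | 0) → deadlocked
LTS(Q): 8 reachable states
  v0 = a.(b.b.0 | a.(0 | 0)) + (a.0 + (0 + 0) + (0 + 0 + b.0))\{b} → ··a··> v1, ··a··> v2
  v1 = 0\{b} → deadlocked
  v2 = b.b.0 | a.(0 | 0) → ··a··> v3, ··b··> v4
  v3 = b.b.0 | (0 | 0) → ··b··> v5
  v4 = b.0 | a.(0 | 0) → ··a··> v5, ··b··> v6
  v5 = b.0 | (0 | 0) → ··b··> v7
  v6 = 0 | a.(0 | 0) → ··a··> v7
  v7 = 0 | (0 | 0) → deadlocked
Partition-refinement fixed point:
  B0 = {u0}
  B1 = {u1, v2}
  B2 = {u3, v4}
  B3 = {u4, v5}
  B4 = {u6, v1, v7}
  B5 = {u5, v6}
  B6 = {u2, v3}
  B7 = {v0}
u0 ∈ B0, v0 ∈ B7 → different blocks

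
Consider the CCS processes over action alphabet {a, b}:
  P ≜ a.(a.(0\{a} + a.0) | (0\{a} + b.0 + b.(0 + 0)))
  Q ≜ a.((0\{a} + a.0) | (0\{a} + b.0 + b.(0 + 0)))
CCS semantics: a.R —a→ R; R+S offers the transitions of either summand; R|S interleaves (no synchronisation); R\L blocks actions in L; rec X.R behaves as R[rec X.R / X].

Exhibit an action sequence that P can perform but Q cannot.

aaa

Reachable graph of P (10 states):
  s0 = a.(a.(0\{a} + a.0) | (0\{a} + b.0 + b.(0 + 0))) ⊢ =a=> s1
  s1 = a.(0\{a} + a.0) | (0\{a} + b.0 + b.(0 + 0)) ⊢ =a=> s2, =b=> s3, =b=> s4
  s2 = (0\{a} + a.0) | (0\{a} + b.0 + b.(0 + 0)) ⊢ =a=> s5, =b=> s6, =b=> s7
  s3 = a.(0\{a} + a.0) | (0 + 0) ⊢ =a=> s6
  s4 = a.(0\{a} + a.0) | 0 ⊢ =a=> s7
  s5 = 0 | (0\{a} + b.0 + b.(0 + 0)) ⊢ =b=> s8, =b=> s9
  s6 = (0\{a} + a.0) | (0 + 0) ⊢ =a=> s8
  s7 = (0\{a} + a.0) | 0 ⊢ =a=> s9
  s8 = 0 | (0 + 0) ⊢ stopped
  s9 = 0 | 0 ⊢ stopped
Reachable graph of Q (7 states):
  t0 = a.((0\{a} + a.0) | (0\{a} + b.0 + b.(0 + 0))) ⊢ =a=> t1
  t1 = (0\{a} + a.0) | (0\{a} + b.0 + b.(0 + 0)) ⊢ =a=> t2, =b=> t3, =b=> t4
  t2 = 0 | (0\{a} + b.0 + b.(0 + 0)) ⊢ =b=> t5, =b=> t6
  t3 = (0\{a} + a.0) | (0 + 0) ⊢ =a=> t5
  t4 = (0\{a} + a.0) | 0 ⊢ =a=> t6
  t5 = 0 | (0 + 0) ⊢ stopped
  t6 = 0 | 0 ⊢ stopped
Run σ = ⟨aaa⟩ on P: start {s0}
  [1] a ⇒ {s1}
  [2] a ⇒ {s2}
  [3] a ⇒ {s5}
  P completes σ.
Run σ = ⟨aaa⟩ on Q: start {t0}
  [1] a ⇒ {t1}
  [2] a ⇒ {t2}
  [3] a ⇒ ∅ (Q stuck)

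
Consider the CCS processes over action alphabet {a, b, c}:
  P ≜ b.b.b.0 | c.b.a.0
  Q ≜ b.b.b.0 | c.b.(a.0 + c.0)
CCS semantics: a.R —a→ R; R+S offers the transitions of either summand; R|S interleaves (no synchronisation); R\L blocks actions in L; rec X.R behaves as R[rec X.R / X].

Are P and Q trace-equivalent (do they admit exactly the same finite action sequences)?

trace-distinct — witness ⟨cbc⟩

LTS(P): 16 reachable states
  u0 = b.b.b.0 | c.b.a.0 → =b=> u1, =c=> u2
  u1 = b.b.0 | c.b.a.0 → =b=> u3, =c=> u4
  u2 = b.b.b.0 | b.a.0 → =b=> u4, =b=> u5
  u3 = b.0 | c.b.a.0 → =b=> u6, =c=> u7
  u4 = b.b.0 | b.a.0 → =b=> u7, =b=> u8
  u5 = b.b.b.0 | a.0 → =a=> u9, =b=> u8
  u6 = 0 | c.b.a.0 → =c=> u10
  u7 = b.0 | b.a.0 → =b=> u10, =b=> u11
  u8 = b.b.0 | a.0 → =a=> u12, =b=> u11
  u9 = b.b.b.0 | 0 → =b=> u12
  u10 = 0 | b.a.0 → =b=> u13
  u11 = b.0 | a.0 → =a=> u14, =b=> u13
  u12 = b.b.0 | 0 → =b=> u14
  u13 = 0 | a.0 → =a=> u15
  u14 = b.0 | 0 → =b=> u15
  u15 = 0 | 0 → ∅
LTS(Q): 16 reachable states
  v0 = b.b.b.0 | c.b.(a.0 + c.0) → =b=> v1, =c=> v2
  v1 = b.b.0 | c.b.(a.0 + c.0) → =b=> v3, =c=> v4
  v2 = b.b.b.0 | b.(a.0 + c.0) → =b=> v4, =b=> v5
  v3 = b.0 | c.b.(a.0 + c.0) → =b=> v6, =c=> v7
  v4 = b.b.0 | b.(a.0 + c.0) → =b=> v7, =b=> v8
  v5 = b.b.b.0 | (a.0 + c.0) → =a=> v9, =b=> v8, =c=> v9
  v6 = 0 | c.b.(a.0 + c.0) → =c=> v10
  v7 = b.0 | b.(a.0 + c.0) → =b=> v10, =b=> v11
  v8 = b.b.0 | (a.0 + c.0) → =a=> v12, =b=> v11, =c=> v12
  v9 = b.b.b.0 | 0 → =b=> v12
  v10 = 0 | b.(a.0 + c.0) → =b=> v13
  v11 = b.0 | (a.0 + c.0) → =a=> v14, =b=> v13, =c=> v14
  v12 = b.b.0 | 0 → =b=> v14
  v13 = 0 | (a.0 + c.0) → =a=> v15, =c=> v15
  v14 = b.0 | 0 → =b=> v15
  v15 = 0 | 0 → ∅
Executing cbc from Q (initial set {v0}):
  after c @ step 1: {v2}
  after b @ step 2: {v4, v5}
  after c @ step 3: {v9}
  — Q admits the full trace.
Executing cbc from P (initial set {u0}):
  after c @ step 1: {u2}
  after b @ step 2: {u4, u5}
  after c @ step 3: no successor for P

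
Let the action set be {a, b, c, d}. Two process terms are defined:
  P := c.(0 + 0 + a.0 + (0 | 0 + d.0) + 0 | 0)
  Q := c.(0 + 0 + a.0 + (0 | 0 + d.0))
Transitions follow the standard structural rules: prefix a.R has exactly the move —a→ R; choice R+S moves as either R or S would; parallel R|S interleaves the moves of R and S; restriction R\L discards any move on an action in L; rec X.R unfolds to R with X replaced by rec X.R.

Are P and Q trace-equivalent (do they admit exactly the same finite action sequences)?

P's transition system — 3 states:
  p0 = c.(0 + 0 + a.0 + (0 | 0 + d.0) + 0 | 0) has moves =c=> p1
  p1 = 0 + 0 + a.0 + (0 | 0 + d.0) + 0 | 0 has moves =a=> p2, =d=> p2
  p2 = 0 has moves ∅
Q's transition system — 3 states:
  q0 = c.(0 + 0 + a.0 + (0 | 0 + d.0)) has moves =c=> q1
  q1 = 0 + 0 + a.0 + (0 | 0 + d.0) has moves =a=> q2, =d=> q2
  q2 = 0 has moves ∅
Bisimilarity quotient blocks:
  B0 = {p0, q0}
  B1 = {p1, q1}
  B2 = {p2, q2}
p0 ∈ B0, q0 ∈ B0 → same block
Bisimilar ⇒ trace-equivalent.

YES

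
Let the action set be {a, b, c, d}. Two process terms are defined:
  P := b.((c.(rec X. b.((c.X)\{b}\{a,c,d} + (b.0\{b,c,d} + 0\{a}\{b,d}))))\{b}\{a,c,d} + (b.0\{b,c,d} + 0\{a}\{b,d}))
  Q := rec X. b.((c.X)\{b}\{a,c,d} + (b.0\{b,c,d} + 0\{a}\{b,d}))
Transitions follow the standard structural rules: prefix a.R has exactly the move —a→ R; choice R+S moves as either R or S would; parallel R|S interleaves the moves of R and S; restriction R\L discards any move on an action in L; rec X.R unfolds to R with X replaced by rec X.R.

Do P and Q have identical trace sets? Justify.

YES

Reachable graph of P (3 states):
  p0 = b.((c.(rec X. b.((c.X)\{b}\{a,c,d} + (b.0\{b,c,d} + 0\{a}\{b,d}))))\{b}\{a,c,d} + (b.0\{b,c,d} + 0\{a}\{b,d})) | ··b··> p1
  p1 = (c.(rec X. b.((c.X)\{b}\{a,c,d} + (b.0\{b,c,d} + 0\{a}\{b,d}))))\{b}\{a,c,d} + (b.0\{b,c,d} + 0\{a}\{b,d}) | ··b··> p2
  p2 = 0\{b,c,d} | deadlocked
Reachable graph of Q (3 states):
  q0 = rec X. b.((c.X)\{b}\{a,c,d} + (b.0\{b,c,d} + 0\{a}\{b,d})) | ··b··> q1
  q1 = (c.(rec X. b.((c.X)\{b}\{a,c,d} + (b.0\{b,c,d} + 0\{a}\{b,d}))))\{b}\{a,c,d} + (b.0\{b,c,d} + 0\{a}\{b,d}) | ··b··> q2
  q2 = 0\{b,c,d} | deadlocked
Partition-refinement fixed point:
  B0 = {p0, q0}
  B1 = {p1, q1}
  B2 = {p2, q2}
p0 ∈ B0, q0 ∈ B0 → same block
Bisimilar ⇒ trace-equivalent.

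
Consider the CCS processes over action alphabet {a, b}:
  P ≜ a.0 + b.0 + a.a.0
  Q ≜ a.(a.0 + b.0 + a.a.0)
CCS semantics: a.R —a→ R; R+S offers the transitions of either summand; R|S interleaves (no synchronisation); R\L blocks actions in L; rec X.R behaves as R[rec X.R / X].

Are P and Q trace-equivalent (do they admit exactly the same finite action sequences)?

P's transition system — 3 states:
  s0 = a.0 + b.0 + a.a.0 → =a=> s1, =a=> s2, =b=> s1
  s1 = 0 → ·
  s2 = a.0 → =a=> s1
Q's transition system — 4 states:
  t0 = a.(a.0 + b.0 + a.a.0) → =a=> t1
  t1 = a.0 + b.0 + a.a.0 → =a=> t2, =a=> t3, =b=> t2
  t2 = 0 → ·
  t3 = a.0 → =a=> t2
Run σ = ⟨b⟩ on P: start {s0}
  after b @ step 1: {s1}
  ✓ P
Run σ = ⟨b⟩ on Q: start {t0}
  after b @ step 1: ∅  — Q cannot continue

NO — witness ⟨b⟩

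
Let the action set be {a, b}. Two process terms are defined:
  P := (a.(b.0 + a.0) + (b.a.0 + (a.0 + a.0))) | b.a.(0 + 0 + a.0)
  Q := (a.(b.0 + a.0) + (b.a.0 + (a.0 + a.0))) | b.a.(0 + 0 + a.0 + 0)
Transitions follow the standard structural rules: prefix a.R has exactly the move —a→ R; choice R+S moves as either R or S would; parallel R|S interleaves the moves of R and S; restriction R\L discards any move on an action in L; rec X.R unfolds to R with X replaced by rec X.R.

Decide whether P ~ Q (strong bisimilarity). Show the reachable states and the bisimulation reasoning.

Reachable graph of P (16 states):
  s0 = (a.(b.0 + a.0) + (b.a.0 + (a.0 + a.0))) | b.a.(0 + 0 + a.0) | --a--▸ s1, --a--▸ s2, --b--▸ s3, --b--▸ s4
  s1 = (b.0 + a.0) | b.a.(0 + 0 + a.0) | --a--▸ s2, --b--▸ s2, --b--▸ s5
  s2 = 0 | b.a.(0 + 0 + a.0) | --b--▸ s6
  s3 = (a.(b.0 + a.0) + (b.a.0 + (a.0 + a.0))) | a.(0 + 0 + a.0) | --a--▸ s5, --a--▸ s6, --a--▸ s7, --b--▸ s8
  s4 = a.0 | b.a.(0 + 0 + a.0) | --a--▸ s2, --b--▸ s8
  s5 = (b.0 + a.0) | a.(0 + 0 + a.0) | --a--▸ s6, --a--▸ s9, --b--▸ s6
  s6 = 0 | a.(0 + 0 + a.0) | --a--▸ s10
  s7 = (a.(b.0 + a.0) + (b.a.0 + (a.0 + a.0))) | (0 + 0 + a.0) | --a--▸ s10, --a--▸ s11, --a--▸ s9, --b--▸ s12
  s8 = a.0 | a.(0 + 0 + a.0) | --a--▸ s12, --a--▸ s6
  s9 = (b.0 + a.0) | (0 + 0 + a.0) | --a--▸ s10, --a--▸ s13, --b--▸ s10
  s10 = 0 | (0 + 0 + a.0) | --a--▸ s14
  s11 = (a.(b.0 + a.0) + (b.a.0 + (a.0 + a.0))) | 0 | --a--▸ s13, --a--▸ s14, --b--▸ s15
  s12 = a.0 | (0 + 0 + a.0) | --a--▸ s10, --a--▸ s15
  s13 = (b.0 + a.0) | 0 | --a--▸ s14, --b--▸ s14
  s14 = 0 | 0 | ∅
  s15 = a.0 | 0 | --a--▸ s14
Reachable graph of Q (16 states):
  t0 = (a.(b.0 + a.0) + (b.a.0 + (a.0 + a.0))) | b.a.(0 + 0 + a.0 + 0) | --a--▸ t1, --a--▸ t2, --b--▸ t3, --b--▸ t4
  t1 = (b.0 + a.0) | b.a.(0 + 0 + a.0 + 0) | --a--▸ t2, --b--▸ t2, --b--▸ t5
  t2 = 0 | b.a.(0 + 0 + a.0 + 0) | --b--▸ t6
  t3 = (a.(b.0 + a.0) + (b.a.0 + (a.0 + a.0))) | a.(0 + 0 + a.0 + 0) | --a--▸ t5, --a--▸ t6, --a--▸ t7, --b--▸ t8
  t4 = a.0 | b.a.(0 + 0 + a.0 + 0) | --a--▸ t2, --b--▸ t8
  t5 = (b.0 + a.0) | a.(0 + 0 + a.0 + 0) | --a--▸ t6, --a--▸ t9, --b--▸ t6
  t6 = 0 | a.(0 + 0 + a.0 + 0) | --a--▸ t10
  t7 = (a.(b.0 + a.0) + (b.a.0 + (a.0 + a.0))) | (0 + 0 + a.0 + 0) | --a--▸ t10, --a--▸ t11, --a--▸ t9, --b--▸ t12
  t8 = a.0 | a.(0 + 0 + a.0 + 0) | --a--▸ t12, --a--▸ t6
  t9 = (b.0 + a.0) | (0 + 0 + a.0 + 0) | --a--▸ t10, --a--▸ t13, --b--▸ t10
  t10 = 0 | (0 + 0 + a.0 + 0) | --a--▸ t14
  t11 = (a.(b.0 + a.0) + (b.a.0 + (a.0 + a.0))) | 0 | --a--▸ t13, --a--▸ t14, --b--▸ t15
  t12 = a.0 | (0 + 0 + a.0 + 0) | --a--▸ t10, --a--▸ t15
  t13 = (b.0 + a.0) | 0 | --a--▸ t14, --b--▸ t14
  t14 = 0 | 0 | ∅
  t15 = a.0 | 0 | --a--▸ t14
Coarsest stable partition (strong bisimilarity classes):
  B0 = {s0, t0}
  B1 = {s2, t2}
  B2 = {s12, s6, t12, t6}
  B3 = {s10, s15, t10, t15}
  B4 = {s14, t14}
  B5 = {s4, t4}
  B6 = {s8, t8}
  B7 = {s3, t3}
  B8 = {s7, t7}
  B9 = {s11, t11}
  B10 = {s13, t13}
  B11 = {s9, t9}
  B12 = {s5, t5}
  B13 = {s1, t1}
s0 ∈ B0, t0 ∈ B0 → same block

P ~ Q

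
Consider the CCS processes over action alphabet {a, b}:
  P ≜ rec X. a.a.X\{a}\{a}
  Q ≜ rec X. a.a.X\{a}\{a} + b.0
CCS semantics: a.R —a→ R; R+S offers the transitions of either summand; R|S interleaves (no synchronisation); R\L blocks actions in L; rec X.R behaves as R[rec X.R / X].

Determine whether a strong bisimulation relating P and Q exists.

P ≁ Q

P's transition system — 3 states:
  s0 = rec X. a.a.X\{a}\{a} ⊢ ··a··> s1
  s1 = a.(rec X. a.a.X\{a}\{a})\{a}\{a} ⊢ ··a··> s2
  s2 = (rec X. a.a.X\{a}\{a})\{a}\{a} ⊢ (no moves)
Q's transition system — 5 states:
  t0 = rec X. a.a.X\{a}\{a} + b.0 ⊢ ··a··> t1, ··b··> t2
  t1 = a.(rec X. a.a.X\{a}\{a} + b.0)\{a}\{a} ⊢ ··a··> t3
  t2 = 0 ⊢ (no moves)
  t3 = (rec X. a.a.X\{a}\{a} + b.0)\{a}\{a} ⊢ ··b··> t4
  t4 = 0\{a}\{a} ⊢ (no moves)
Partition-refinement fixed point:
  B0 = {s0}
  B1 = {s1}
  B2 = {s2, t2, t4}
  B3 = {t0}
  B4 = {t1}
  B5 = {t3}
s0 ∈ B0, t0 ∈ B3 → different blocks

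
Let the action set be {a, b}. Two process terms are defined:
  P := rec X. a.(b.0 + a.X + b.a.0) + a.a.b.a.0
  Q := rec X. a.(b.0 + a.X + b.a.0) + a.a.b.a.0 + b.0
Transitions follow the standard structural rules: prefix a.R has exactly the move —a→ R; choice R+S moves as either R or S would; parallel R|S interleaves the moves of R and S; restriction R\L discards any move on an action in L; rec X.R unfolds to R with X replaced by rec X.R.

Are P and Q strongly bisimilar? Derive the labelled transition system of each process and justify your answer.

P's transition system — 6 states:
  u0 = rec X. a.(b.0 + a.X + b.a.0) + a.a.b.a.0 ⊢ --a--▸ u1, --a--▸ u2
  u1 = a.b.a.0 ⊢ --a--▸ u3
  u2 = b.0 + a.(rec X. a.(b.0 + a.X + b.a.0) + a.a.b.a.0) + b.a.0 ⊢ --a--▸ u0, --b--▸ u4, --b--▸ u5
  u3 = b.a.0 ⊢ --b--▸ u5
  u4 = 0 ⊢ stopped
  u5 = a.0 ⊢ --a--▸ u4
Q's transition system — 6 states:
  v0 = rec X. a.(b.0 + a.X + b.a.0) + a.a.b.a.0 + b.0 ⊢ --a--▸ v1, --a--▸ v2, --b--▸ v3
  v1 = a.b.a.0 ⊢ --a--▸ v4
  v2 = b.0 + a.(rec X. a.(b.0 + a.X + b.a.0) + a.a.b.a.0 + b.0) + b.a.0 ⊢ --a--▸ v0, --b--▸ v3, --b--▸ v5
  v3 = 0 ⊢ stopped
  v4 = b.a.0 ⊢ --b--▸ v5
  v5 = a.0 ⊢ --a--▸ v3
Partition-refinement fixed point:
  B0 = {u0}
  B1 = {u2}
  B2 = {u5, v5}
  B3 = {u4, v3}
  B4 = {u1, v1}
  B5 = {u3, v4}
  B6 = {v0}
  B7 = {v2}
u0 ∈ B0, v0 ∈ B6 → different blocks

not bisimilar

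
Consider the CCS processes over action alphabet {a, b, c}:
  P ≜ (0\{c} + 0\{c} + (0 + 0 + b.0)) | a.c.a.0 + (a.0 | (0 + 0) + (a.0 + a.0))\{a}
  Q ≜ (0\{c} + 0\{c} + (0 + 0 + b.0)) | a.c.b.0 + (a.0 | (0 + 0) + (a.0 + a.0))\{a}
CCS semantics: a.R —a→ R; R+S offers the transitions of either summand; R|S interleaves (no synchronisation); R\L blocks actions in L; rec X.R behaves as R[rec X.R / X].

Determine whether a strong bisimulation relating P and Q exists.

NO

Reachable graph of P (8 states):
  s0 = (0\{c} + 0\{c} + (0 + 0 + b.0)) | a.c.a.0 + (a.0 | (0 + 0) + (a.0 + a.0))\{a} ⊢ -a-> s1, -b-> s2
  s1 = (0\{c} + 0\{c} + (0 + 0 + b.0)) | c.a.0 ⊢ -b-> s3, -c-> s4
  s2 = 0 | a.c.a.0 ⊢ -a-> s3
  s3 = 0 | c.a.0 ⊢ -c-> s5
  s4 = (0\{c} + 0\{c} + (0 + 0 + b.0)) | a.0 ⊢ -a-> s6, -b-> s5
  s5 = 0 | a.0 ⊢ -a-> s7
  s6 = (0\{c} + 0\{c} + (0 + 0 + b.0)) | 0 ⊢ -b-> s7
  s7 = 0 | 0 ⊢ stopped
Reachable graph of Q (8 states):
  t0 = (0\{c} + 0\{c} + (0 + 0 + b.0)) | a.c.b.0 + (a.0 | (0 + 0) + (a.0 + a.0))\{a} ⊢ -a-> t1, -b-> t2
  t1 = (0\{c} + 0\{c} + (0 + 0 + b.0)) | c.b.0 ⊢ -b-> t3, -c-> t4
  t2 = 0 | a.c.b.0 ⊢ -a-> t3
  t3 = 0 | c.b.0 ⊢ -c-> t5
  t4 = (0\{c} + 0\{c} + (0 + 0 + b.0)) | b.0 ⊢ -b-> t5, -b-> t6
  t5 = 0 | b.0 ⊢ -b-> t7
  t6 = (0\{c} + 0\{c} + (0 + 0 + b.0)) | 0 ⊢ -b-> t7
  t7 = 0 | 0 ⊢ stopped
Coarsest stable partition (strong bisimilarity classes):
  B0 = {s0}
  B1 = {s1}
  B2 = {s3}
  B3 = {s5}
  B4 = {s7, t7}
  B5 = {s4}
  B6 = {s6, t5, t6}
  B7 = {s2}
  B8 = {t0}
  B9 = {t1}
  B10 = {t3}
  B11 = {t4}
  B12 = {t2}
s0 ∈ B0, t0 ∈ B8 → different blocks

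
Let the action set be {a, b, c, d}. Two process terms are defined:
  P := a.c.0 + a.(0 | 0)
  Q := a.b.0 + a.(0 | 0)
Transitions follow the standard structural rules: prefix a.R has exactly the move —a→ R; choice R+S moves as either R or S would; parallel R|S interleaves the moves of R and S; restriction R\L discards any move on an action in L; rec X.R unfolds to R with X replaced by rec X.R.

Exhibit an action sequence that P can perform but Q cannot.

P's transition system — 4 states:
  m0 = a.c.0 + a.(0 | 0) | --a--▸ m1, --a--▸ m2
  m1 = 0 | 0 | stopped
  m2 = c.0 | --c--▸ m3
  m3 = 0 | stopped
Q's transition system — 4 states:
  n0 = a.b.0 + a.(0 | 0) | --a--▸ n1, --a--▸ n2
  n1 = 0 | 0 | stopped
  n2 = b.0 | --b--▸ n3
  n3 = 0 | stopped
Executing ac from P (initial set {m0}):
  after a @ step 1: {m1, m2}
  after c @ step 2: {m3}
  — P admits the full trace.
Executing ac from Q (initial set {n0}):
  after a @ step 1: {n1, n2}
  after c @ step 2: ∅ (Q stuck)

ac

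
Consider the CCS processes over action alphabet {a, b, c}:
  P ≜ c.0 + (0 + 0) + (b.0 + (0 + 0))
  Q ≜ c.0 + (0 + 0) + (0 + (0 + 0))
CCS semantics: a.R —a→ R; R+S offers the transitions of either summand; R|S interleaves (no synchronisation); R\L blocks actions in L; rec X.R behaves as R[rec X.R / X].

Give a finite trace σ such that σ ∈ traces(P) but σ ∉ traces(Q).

b

Reachable graph of P (2 states):
  p0 = c.0 + (0 + 0) + (b.0 + (0 + 0)) :: —b→ p1, —c→ p1
  p1 = 0 :: stopped
Reachable graph of Q (2 states):
  q0 = c.0 + (0 + 0) + (0 + (0 + 0)) :: —c→ q1
  q1 = 0 :: stopped
Run σ = ⟨b⟩ on P: start {p0}
  after b @ step 1: {p1}
  — P admits the full trace.
Run σ = ⟨b⟩ on Q: start {q0}
  after b @ step 1: ∅ (Q stuck)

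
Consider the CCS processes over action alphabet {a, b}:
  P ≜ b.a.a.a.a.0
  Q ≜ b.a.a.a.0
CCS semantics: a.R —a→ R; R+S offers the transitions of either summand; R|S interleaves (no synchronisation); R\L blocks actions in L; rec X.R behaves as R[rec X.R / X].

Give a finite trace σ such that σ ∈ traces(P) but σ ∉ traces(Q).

P's transition system — 6 states:
  p0 = b.a.a.a.a.0 | —b→ p1
  p1 = a.a.a.a.0 | —a→ p2
  p2 = a.a.a.0 | —a→ p3
  p3 = a.a.0 | —a→ p4
  p4 = a.0 | —a→ p5
  p5 = 0 | ·
Q's transition system — 5 states:
  q0 = b.a.a.a.0 | —b→ q1
  q1 = a.a.a.0 | —a→ q2
  q2 = a.a.0 | —a→ q3
  q3 = a.0 | —a→ q4
  q4 = 0 | ·
Trace ⟨baaaa⟩ through P, begin at {p0}:
  after b @ step 1: {p1}
  after a @ step 2: {p2}
  after a @ step 3: {p3}
  after a @ step 4: {p4}
  after a @ step 5: {p5}
  P completes σ.
Trace ⟨baaaa⟩ through Q, begin at {q0}:
  after b @ step 1: {q1}
  after a @ step 2: {q2}
  after a @ step 3: {q3}
  after a @ step 4: {q4}
  after a @ step 5: no successor for Q

baaaa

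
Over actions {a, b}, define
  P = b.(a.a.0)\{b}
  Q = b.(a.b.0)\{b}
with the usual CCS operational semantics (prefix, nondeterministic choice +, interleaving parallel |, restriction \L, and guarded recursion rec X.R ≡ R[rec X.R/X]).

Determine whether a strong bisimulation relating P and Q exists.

Reachable graph of P (4 states):
  u0 = b.(a.a.0)\{b} | =b=> u1
  u1 = (a.a.0)\{b} | =a=> u2
  u2 = (a.0)\{b} | =a=> u3
  u3 = 0\{b} | deadlocked
Reachable graph of Q (3 states):
  v0 = b.(a.b.0)\{b} | =b=> v1
  v1 = (a.b.0)\{b} | =a=> v2
  v2 = (b.0)\{b} | deadlocked
Coarsest stable partition (strong bisimilarity classes):
  B0 = {u0}
  B1 = {u1}
  B2 = {u2, v1}
  B3 = {u3, v2}
  B4 = {v0}
u0 ∈ B0, v0 ∈ B4 → different blocks

not bisimilar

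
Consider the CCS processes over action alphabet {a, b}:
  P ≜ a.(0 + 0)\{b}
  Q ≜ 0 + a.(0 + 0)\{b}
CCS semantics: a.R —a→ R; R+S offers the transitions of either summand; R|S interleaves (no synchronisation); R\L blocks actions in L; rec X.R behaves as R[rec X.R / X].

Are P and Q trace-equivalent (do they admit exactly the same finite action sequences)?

Reachable graph of P (2 states):
  u0 = a.(0 + 0)\{b} ⊢ ··a··> u1
  u1 = (0 + 0)\{b} ⊢ deadlocked
Reachable graph of Q (2 states):
  v0 = 0 + a.(0 + 0)\{b} ⊢ ··a··> v1
  v1 = (0 + 0)\{b} ⊢ deadlocked
Bisimilarity quotient blocks:
  B0 = {u0, v0}
  B1 = {u1, v1}
u0 ∈ B0, v0 ∈ B0 → same block
Bisimilar ⇒ trace-equivalent.

traces(P) = traces(Q)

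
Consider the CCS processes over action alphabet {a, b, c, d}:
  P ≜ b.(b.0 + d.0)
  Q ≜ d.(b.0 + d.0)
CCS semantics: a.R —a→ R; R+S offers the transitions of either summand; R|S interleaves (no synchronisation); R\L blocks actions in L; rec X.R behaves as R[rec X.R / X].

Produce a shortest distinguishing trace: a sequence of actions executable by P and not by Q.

b

Reachable graph of P (3 states):
  s0 = b.(b.0 + d.0) → ··b··> s1
  s1 = b.0 + d.0 → ··b··> s2, ··d··> s2
  s2 = 0 → ·
Reachable graph of Q (3 states):
  t0 = d.(b.0 + d.0) → ··d··> t1
  t1 = b.0 + d.0 → ··b··> t2, ··d··> t2
  t2 = 0 → ·
Executing b from P (initial set {s0}):
  after b @ step 1: {s1}
  — P admits the full trace.
Executing b from Q (initial set {t0}):
  after b @ step 1: ∅ (Q stuck)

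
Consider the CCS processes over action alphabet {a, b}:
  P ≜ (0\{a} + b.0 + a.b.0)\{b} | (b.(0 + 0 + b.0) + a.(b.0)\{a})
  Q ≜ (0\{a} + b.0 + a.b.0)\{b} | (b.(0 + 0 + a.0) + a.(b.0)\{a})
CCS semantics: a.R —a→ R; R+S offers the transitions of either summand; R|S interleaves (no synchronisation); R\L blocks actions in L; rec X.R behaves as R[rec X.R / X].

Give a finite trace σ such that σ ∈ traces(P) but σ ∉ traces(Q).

Reachable graph of P (10 states):
  m0 = (0\{a} + b.0 + a.b.0)\{b} | (b.(0 + 0 + b.0) + a.(b.0)\{a}) → ··a··> m1, ··a··> m2, ··b··> m3
  m1 = (0\{a} + b.0 + a.b.0)\{b} | (b.0)\{a} → ··a··> m4, ··b··> m5
  m2 = (b.0)\{b} | (b.(0 + 0 + b.0) + a.(b.0)\{a}) → ··a··> m4, ··b··> m6
  m3 = (0\{a} + b.0 + a.b.0)\{b} | (0 + 0 + b.0) → ··a··> m6, ··b··> m7
  m4 = (b.0)\{b} | (b.0)\{a} → ··b··> m8
  m5 = (0\{a} + b.0 + a.b.0)\{b} | 0\{a} → ··a··> m8
  m6 = (b.0)\{b} | (0 + 0 + b.0) → ··b··> m9
  m7 = (0\{a} + b.0 + a.b.0)\{b} | 0 → ··a··> m9
  m8 = (b.0)\{b} | 0\{a} → ·
  m9 = (b.0)\{b} | 0 → ·
Reachable graph of Q (10 states):
  n0 = (0\{a} + b.0 + a.b.0)\{b} | (b.(0 + 0 + a.0) + a.(b.0)\{a}) → ··a··> n1, ··a··> n2, ··b··> n3
  n1 = (0\{a} + b.0 + a.b.0)\{b} | (b.0)\{a} → ··a··> n4, ··b··> n5
  n2 = (b.0)\{b} | (b.(0 + 0 + a.0) + a.(b.0)\{a}) → ··a··> n4, ··b··> n6
  n3 = (0\{a} + b.0 + a.b.0)\{b} | (0 + 0 + a.0) → ··a··> n6, ··a··> n7
  n4 = (b.0)\{b} | (b.0)\{a} → ··b··> n8
  n5 = (0\{a} + b.0 + a.b.0)\{b} | 0\{a} → ··a··> n8
  n6 = (b.0)\{b} | (0 + 0 + a.0) → ··a··> n9
  n7 = (0\{a} + b.0 + a.b.0)\{b} | 0 → ··a··> n9
  n8 = (b.0)\{b} | 0\{a} → ·
  n9 = (b.0)\{b} | 0 → ·
Run σ = ⟨bb⟩ on P: start {m0}
  after b @ step 1: {m3}
  after b @ step 2: {m7}
  ✓ P
Run σ = ⟨bb⟩ on Q: start {n0}
  after b @ step 1: {n3}
  after b @ step 2: ∅ (Q stuck)

bb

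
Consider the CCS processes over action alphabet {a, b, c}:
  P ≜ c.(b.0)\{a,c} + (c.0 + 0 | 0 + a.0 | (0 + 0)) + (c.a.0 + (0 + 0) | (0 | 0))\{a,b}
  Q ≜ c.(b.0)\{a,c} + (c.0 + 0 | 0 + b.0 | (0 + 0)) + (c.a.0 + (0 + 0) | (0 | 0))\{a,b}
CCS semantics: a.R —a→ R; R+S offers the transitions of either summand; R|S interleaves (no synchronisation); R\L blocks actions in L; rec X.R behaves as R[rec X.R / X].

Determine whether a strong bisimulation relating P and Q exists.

not bisimilar

LTS(P): 6 reachable states
  s0 = c.(b.0)\{a,c} + (c.0 + 0 | 0 + a.0 | (0 + 0)) + (c.a.0 + (0 + 0) | (0 | 0))\{a,b} :: —a→ s1, —c→ s2, —c→ s3, —c→ s4
  s1 = 0 | (0 + 0) :: stopped
  s2 = (a.0)\{a,b} :: stopped
  s3 = (b.0)\{a,c} :: —b→ s5
  s4 = 0 :: stopped
  s5 = 0\{a,c} :: stopped
LTS(Q): 6 reachable states
  t0 = c.(b.0)\{a,c} + (c.0 + 0 | 0 + b.0 | (0 + 0)) + (c.a.0 + (0 + 0) | (0 | 0))\{a,b} :: —b→ t1, —c→ t2, —c→ t3, —c→ t4
  t1 = 0 | (0 + 0) :: stopped
  t2 = (a.0)\{a,b} :: stopped
  t3 = (b.0)\{a,c} :: —b→ t5
  t4 = 0 :: stopped
  t5 = 0\{a,c} :: stopped
Coarsest stable partition (strong bisimilarity classes):
  B0 = {s0}
  B1 = {s3, t3}
  B2 = {s1, s2, s4, s5, t1, t2, t4, t5}
  B3 = {t0}
s0 ∈ B0, t0 ∈ B3 → different blocks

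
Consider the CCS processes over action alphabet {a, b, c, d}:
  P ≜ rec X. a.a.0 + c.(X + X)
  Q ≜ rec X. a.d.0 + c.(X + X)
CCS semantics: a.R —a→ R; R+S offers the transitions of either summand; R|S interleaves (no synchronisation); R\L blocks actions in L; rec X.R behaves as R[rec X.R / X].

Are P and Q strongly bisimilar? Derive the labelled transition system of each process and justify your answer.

Reachable graph of P (4 states):
  u0 = rec X. a.a.0 + c.(X + X) ⊢ --a--▸ u1, --c--▸ u2
  u1 = a.0 ⊢ --a--▸ u3
  u2 = (rec X. a.a.0 + c.(X + X)) + (rec X. a.a.0 + c.(X + X)) ⊢ --a--▸ u1, --c--▸ u2
  u3 = 0 ⊢ deadlocked
Reachable graph of Q (4 states):
  v0 = rec X. a.d.0 + c.(X + X) ⊢ --a--▸ v1, --c--▸ v2
  v1 = d.0 ⊢ --d--▸ v3
  v2 = (rec X. a.d.0 + c.(X + X)) + (rec X. a.d.0 + c.(X + X)) ⊢ --a--▸ v1, --c--▸ v2
  v3 = 0 ⊢ deadlocked
Bisimilarity quotient blocks:
  B0 = {u0, u2}
  B1 = {u1}
  B2 = {u3, v3}
  B3 = {v0, v2}
  B4 = {v1}
u0 ∈ B0, v0 ∈ B3 → different blocks

not bisimilar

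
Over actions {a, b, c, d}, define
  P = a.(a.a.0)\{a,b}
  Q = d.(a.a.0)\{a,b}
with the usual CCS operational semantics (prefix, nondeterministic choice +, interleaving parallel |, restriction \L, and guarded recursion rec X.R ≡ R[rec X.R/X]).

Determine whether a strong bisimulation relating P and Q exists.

NO

LTS(P): 2 reachable states
  p0 = a.(a.a.0)\{a,b} ⊢ --a--▸ p1
  p1 = (a.a.0)\{a,b} ⊢ deadlocked
LTS(Q): 2 reachable states
  q0 = d.(a.a.0)\{a,b} ⊢ --d--▸ q1
  q1 = (a.a.0)\{a,b} ⊢ deadlocked
Partition-refinement fixed point:
  B0 = {p0}
  B1 = {p1, q1}
  B2 = {q0}
p0 ∈ B0, q0 ∈ B2 → different blocks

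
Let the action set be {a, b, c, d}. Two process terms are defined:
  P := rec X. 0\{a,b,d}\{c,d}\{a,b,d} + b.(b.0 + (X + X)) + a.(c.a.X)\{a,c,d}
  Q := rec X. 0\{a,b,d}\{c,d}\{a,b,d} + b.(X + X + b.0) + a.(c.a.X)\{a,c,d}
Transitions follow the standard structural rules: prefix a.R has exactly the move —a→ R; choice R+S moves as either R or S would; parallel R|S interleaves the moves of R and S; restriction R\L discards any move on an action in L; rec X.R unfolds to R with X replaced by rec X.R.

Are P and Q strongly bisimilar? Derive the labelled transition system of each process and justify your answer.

LTS(P): 4 reachable states
  p0 = rec X. 0\{a,b,d}\{c,d}\{a,b,d} + b.(b.0 + (X + X)) + a.(c.a.X)\{a,c,d} → --a--▸ p1, --b--▸ p2
  p1 = (c.a.(rec X. 0\{a,b,d}\{c,d}\{a,b,d} + b.(b.0 + (X + X)) + a.(c.a.X)\{a,c,d}))\{a,c,d} → stopped
  p2 = b.0 + ((rec X. 0\{a,b,d}\{c,d}\{a,b,d} + b.(b.0 + (X + X)) + a.(c.a.X)\{a,c,d}) + (rec X. 0\{a,b,d}\{c,d}\{a,b,d} + b.(b.0 + (X + X)) + a.(c.a.X)\{a,c,d})) → --a--▸ p1, --b--▸ p2, --b--▸ p3
  p3 = 0 → stopped
LTS(Q): 4 reachable states
  q0 = rec X. 0\{a,b,d}\{c,d}\{a,b,d} + b.(X + X + b.0) + a.(c.a.X)\{a,c,d} → --a--▸ q1, --b--▸ q2
  q1 = (c.a.(rec X. 0\{a,b,d}\{c,d}\{a,b,d} + b.(X + X + b.0) + a.(c.a.X)\{a,c,d}))\{a,c,d} → stopped
  q2 = (rec X. 0\{a,b,d}\{c,d}\{a,b,d} + b.(X + X + b.0) + a.(c.a.X)\{a,c,d}) + (rec X. 0\{a,b,d}\{c,d}\{a,b,d} + b.(X + X + b.0) + a.(c.a.X)\{a,c,d}) + b.0 → --a--▸ q1, --b--▸ q2, --b--▸ q3
  q3 = 0 → stopped
Coarsest stable partition (strong bisimilarity classes):
  B0 = {p0, q0}
  B1 = {p2, q2}
  B2 = {p1, p3, q1, q3}
p0 ∈ B0, q0 ∈ B0 → same block

bisimilar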